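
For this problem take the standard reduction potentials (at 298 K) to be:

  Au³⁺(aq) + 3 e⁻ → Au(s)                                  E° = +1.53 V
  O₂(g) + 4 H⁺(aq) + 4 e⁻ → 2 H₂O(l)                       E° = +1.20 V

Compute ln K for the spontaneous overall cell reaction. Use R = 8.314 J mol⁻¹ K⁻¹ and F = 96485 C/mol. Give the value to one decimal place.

Cathode: Au³⁺/Au; anode: O₂/H₂O. E°cell = (+1.53) − (+1.20) = +0.33 V, with n = 12.
ΔG° = −nFE° = −RT ln K, so ln K = nFE°/(RT) = (12)(96485)(+0.33) / ((8.314)(298)) = 154.216.

154.2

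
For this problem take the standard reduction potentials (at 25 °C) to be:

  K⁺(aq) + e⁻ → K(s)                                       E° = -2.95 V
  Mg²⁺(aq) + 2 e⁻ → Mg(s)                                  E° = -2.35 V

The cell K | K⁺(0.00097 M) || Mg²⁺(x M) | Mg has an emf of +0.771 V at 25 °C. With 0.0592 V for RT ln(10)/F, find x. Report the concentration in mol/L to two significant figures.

0.56 M

Mg²⁺/Mg is the cathode, K⁺/K the anode: E°cell = +0.60 V, n = 2.
Overall reaction: Mg²⁺(aq) + 2 K(s) → Mg(s) + 2 K⁺(aq); Q = [K⁺]^2/[Mg²⁺]^1.
From E = E° − (0.0592/n) log Q: log Q = (E° − E)·n/0.0592 = (+0.60 − (+0.771))·2/0.0592 = -5.7770.
So 1·log[Mg²⁺] = 2·log(0.00097) − log Q = -6.0265 − (-5.7770) = -0.2495; [Mg²⁺] = 10^(-0.2495) ≈ 0.56 M.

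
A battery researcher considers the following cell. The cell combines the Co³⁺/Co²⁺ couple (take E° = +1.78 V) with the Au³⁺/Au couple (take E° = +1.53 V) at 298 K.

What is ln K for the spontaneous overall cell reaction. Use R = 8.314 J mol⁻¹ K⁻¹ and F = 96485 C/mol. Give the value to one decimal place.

Cathode: Co³⁺/Co²⁺; anode: Au³⁺/Au. E°cell = (+1.78) − (+1.53) = +0.25 V, with n = 3.
ΔG° = −nFE° = −RT ln K, so ln K = nFE°/(RT) = (3)(96485)(+0.25) / ((8.314)(298)) = 29.208.

29.2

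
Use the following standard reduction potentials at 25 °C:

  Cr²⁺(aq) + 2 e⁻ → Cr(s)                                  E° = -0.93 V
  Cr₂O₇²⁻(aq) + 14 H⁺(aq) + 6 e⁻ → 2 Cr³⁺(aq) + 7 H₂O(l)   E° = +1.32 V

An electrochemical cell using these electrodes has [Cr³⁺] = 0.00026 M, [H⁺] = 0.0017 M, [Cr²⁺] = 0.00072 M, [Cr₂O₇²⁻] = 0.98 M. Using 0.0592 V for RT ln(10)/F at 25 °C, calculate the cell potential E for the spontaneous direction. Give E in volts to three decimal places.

+2.031 V

Cr₂O₇²⁻/Cr³⁺ is the cathode (higher E°), Cr²⁺/Cr the anode: E°cell = +1.32 − (-0.93) = +2.25 V, n = 6.
Overall: Cr₂O₇²⁻(aq) + 14 H⁺(aq) + 3 Cr(s) → 2 Cr³⁺(aq) + 7 H₂O(l) + 3 Cr²⁺(aq)
Q = [Cr³⁺]^2·[Cr²⁺]^3 / ([Cr₂O₇²⁻]·[H⁺]^14); log Q = 22.184.
E = E° − (0.0592/n) log Q = +2.25 − (0.0592/6)(22.184) = +2.031 V.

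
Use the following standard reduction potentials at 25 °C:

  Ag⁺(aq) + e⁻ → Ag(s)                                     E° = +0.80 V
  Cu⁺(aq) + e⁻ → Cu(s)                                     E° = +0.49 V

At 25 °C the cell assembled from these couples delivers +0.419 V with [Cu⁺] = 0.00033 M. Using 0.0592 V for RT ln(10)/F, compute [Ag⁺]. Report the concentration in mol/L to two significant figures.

Ag⁺/Ag is the cathode, Cu⁺/Cu the anode: E°cell = +0.31 V, n = 1.
Overall reaction: Ag⁺(aq) + Cu(s) → Ag(s) + Cu⁺(aq); Q = [Cu⁺]^1/[Ag⁺]^1.
From E = E° − (0.0592/n) log Q: log Q = (E° − E)·n/0.0592 = (+0.31 − (+0.419))·1/0.0592 = -1.8412.
So 1·log[Ag⁺] = 1·log(0.00033) − log Q = -3.4815 − (-1.8412) = -1.6403; [Ag⁺] = 10^(-1.6403) ≈ 0.023 M.

0.023 M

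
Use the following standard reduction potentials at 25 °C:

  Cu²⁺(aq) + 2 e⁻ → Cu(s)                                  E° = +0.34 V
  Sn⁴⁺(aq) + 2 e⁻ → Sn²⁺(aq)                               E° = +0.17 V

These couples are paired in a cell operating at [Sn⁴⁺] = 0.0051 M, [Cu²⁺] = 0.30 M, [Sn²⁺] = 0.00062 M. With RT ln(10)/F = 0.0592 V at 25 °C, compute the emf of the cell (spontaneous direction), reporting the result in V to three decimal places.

Cu²⁺/Cu is the cathode (higher E°), Sn⁴⁺/Sn²⁺ the anode: E°cell = +0.34 − (+0.17) = +0.17 V, n = 2.
Overall: Cu²⁺(aq) + Sn²⁺(aq) → Cu(s) + Sn⁴⁺(aq)
Q = [Sn⁴⁺] / ([Cu²⁺]·[Sn²⁺]); log Q = 1.438.
E = E° − (0.0592/n) log Q = +0.17 − (0.0592/2)(1.438) = +0.127 V.

+0.127 V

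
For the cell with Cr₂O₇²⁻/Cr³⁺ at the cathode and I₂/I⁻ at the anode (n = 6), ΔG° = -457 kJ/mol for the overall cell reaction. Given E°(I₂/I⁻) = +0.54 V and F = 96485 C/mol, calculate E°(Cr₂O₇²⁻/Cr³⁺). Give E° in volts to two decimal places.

E°cell = −ΔG°/(nF) = −(-457×10³)/((6)(96485)) = +0.789 V.
Since Cr₂O₇²⁻/Cr³⁺ is the cathode and I₂/I⁻ the anode, E°cell = E°(Cr₂O₇²⁻/Cr³⁺) − E°(I₂/I⁻).
So E°(Cr₂O₇²⁻/Cr³⁺) = E°cell + E°(I₂/I⁻) = +0.789 + (+0.54) = +1.33 V.

+1.33 V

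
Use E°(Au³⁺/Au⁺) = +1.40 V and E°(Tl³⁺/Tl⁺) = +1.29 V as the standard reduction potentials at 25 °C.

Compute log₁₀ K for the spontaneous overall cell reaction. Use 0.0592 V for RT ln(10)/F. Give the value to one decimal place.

Cathode: Au³⁺/Au⁺; anode: Tl³⁺/Tl⁺. E°cell = +0.11 V, n = 2.
log K = nE°cell / 0.0592 = (2)(+0.11) / 0.0592 = 3.7.

3.7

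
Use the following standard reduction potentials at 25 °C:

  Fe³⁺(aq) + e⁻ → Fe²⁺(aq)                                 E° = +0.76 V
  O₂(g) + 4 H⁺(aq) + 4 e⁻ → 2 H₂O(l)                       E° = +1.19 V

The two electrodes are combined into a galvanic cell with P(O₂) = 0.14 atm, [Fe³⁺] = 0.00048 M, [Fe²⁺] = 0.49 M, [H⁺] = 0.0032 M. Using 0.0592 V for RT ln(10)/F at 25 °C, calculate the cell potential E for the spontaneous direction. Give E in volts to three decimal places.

+0.448 V

O₂/H₂O is the cathode (higher E°), Fe³⁺/Fe²⁺ the anode: E°cell = +1.19 − (+0.76) = +0.43 V, n = 4.
Overall: O₂(g) + 4 H⁺(aq) + 4 Fe²⁺(aq) → 2 H₂O(l) + 4 Fe³⁺(aq)
Q = [Fe³⁺]^4 / (P(O₂)·[H⁺]^4·[Fe²⁺]^4); log Q = -1.203.
E = E° − (0.0592/n) log Q = +0.43 − (0.0592/4)(-1.203) = +0.448 V.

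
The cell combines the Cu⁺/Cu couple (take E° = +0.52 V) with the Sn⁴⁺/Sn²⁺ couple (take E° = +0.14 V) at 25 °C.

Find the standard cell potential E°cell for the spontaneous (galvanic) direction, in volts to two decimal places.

The Cu⁺/Cu couple has the higher reduction potential, so it is the cathode; Sn⁴⁺/Sn²⁺ is oxidised at the anode.
E°cell = E°(cathode) − E°(anode) = (+0.52) − (+0.14) = +0.38 V.
Since E°cell > 0, the reaction is spontaneous under standard conditions.

+0.38 V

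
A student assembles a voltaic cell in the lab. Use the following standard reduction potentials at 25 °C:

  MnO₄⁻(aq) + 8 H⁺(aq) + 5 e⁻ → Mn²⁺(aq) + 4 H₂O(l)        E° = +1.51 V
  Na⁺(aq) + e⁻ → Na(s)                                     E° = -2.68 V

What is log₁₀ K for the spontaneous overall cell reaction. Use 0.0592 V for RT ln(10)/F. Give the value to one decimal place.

353.9

Cathode: MnO₄⁻/Mn²⁺; anode: Na⁺/Na. E°cell = +4.19 V, n = 5.
log K = nE°cell / 0.0592 = (5)(+4.19) / 0.0592 = 353.9.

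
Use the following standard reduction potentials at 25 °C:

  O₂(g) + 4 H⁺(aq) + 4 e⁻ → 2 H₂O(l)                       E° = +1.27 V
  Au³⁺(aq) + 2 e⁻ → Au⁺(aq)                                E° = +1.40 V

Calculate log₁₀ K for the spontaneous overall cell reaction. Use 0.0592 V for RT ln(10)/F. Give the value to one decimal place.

Cathode: Au³⁺/Au⁺; anode: O₂/H₂O. E°cell = +0.13 V, n = 4.
log K = nE°cell / 0.0592 = (4)(+0.13) / 0.0592 = 8.8.

8.8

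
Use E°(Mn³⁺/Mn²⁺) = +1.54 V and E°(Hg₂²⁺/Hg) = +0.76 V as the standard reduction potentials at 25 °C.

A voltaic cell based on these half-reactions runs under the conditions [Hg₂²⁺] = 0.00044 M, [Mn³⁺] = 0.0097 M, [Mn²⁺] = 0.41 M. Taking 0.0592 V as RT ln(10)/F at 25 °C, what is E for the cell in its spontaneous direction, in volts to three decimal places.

Mn³⁺/Mn²⁺ is the cathode (higher E°), Hg₂²⁺/Hg the anode: E°cell = +1.54 − (+0.76) = +0.78 V, n = 2.
Overall: 2 Mn³⁺(aq) + 2 Hg(l) → 2 Mn²⁺(aq) + Hg₂²⁺(aq)
Q = [Mn²⁺]^2·[Hg₂²⁺] / ([Mn³⁺]^2); log Q = -0.105.
E = E° − (0.0592/n) log Q = +0.78 − (0.0592/2)(-0.105) = +0.783 V.

+0.783 V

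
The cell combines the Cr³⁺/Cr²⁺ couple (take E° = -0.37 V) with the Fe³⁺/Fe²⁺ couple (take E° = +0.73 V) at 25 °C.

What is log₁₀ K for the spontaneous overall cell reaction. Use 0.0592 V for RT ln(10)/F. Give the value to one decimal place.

18.6

Cathode: Fe³⁺/Fe²⁺; anode: Cr³⁺/Cr²⁺. E°cell = +1.10 V, n = 1.
log K = nE°cell / 0.0592 = (1)(+1.10) / 0.0592 = 18.6.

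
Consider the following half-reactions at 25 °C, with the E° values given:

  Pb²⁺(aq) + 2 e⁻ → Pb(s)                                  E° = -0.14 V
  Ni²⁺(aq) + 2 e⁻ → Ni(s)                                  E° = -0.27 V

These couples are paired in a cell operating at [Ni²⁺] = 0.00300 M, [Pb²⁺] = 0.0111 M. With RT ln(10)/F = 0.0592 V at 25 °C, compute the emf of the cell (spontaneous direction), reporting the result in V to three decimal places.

Pb²⁺/Pb is the cathode (higher E°), Ni²⁺/Ni the anode: E°cell = -0.14 − (-0.27) = +0.13 V, n = 2.
Overall: Pb²⁺(aq) + Ni(s) → Pb(s) + Ni²⁺(aq)
Q = [Ni²⁺] / ([Pb²⁺]); log Q = -0.568.
E = E° − (0.0592/n) log Q = +0.13 − (0.0592/2)(-0.568) = +0.147 V.

+0.147 V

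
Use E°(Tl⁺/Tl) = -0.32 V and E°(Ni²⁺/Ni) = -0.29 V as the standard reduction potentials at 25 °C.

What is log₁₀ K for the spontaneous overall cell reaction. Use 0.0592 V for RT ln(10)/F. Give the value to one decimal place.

Cathode: Ni²⁺/Ni; anode: Tl⁺/Tl. E°cell = +0.03 V, n = 2.
log K = nE°cell / 0.0592 = (2)(+0.03) / 0.0592 = 1.0.

1.0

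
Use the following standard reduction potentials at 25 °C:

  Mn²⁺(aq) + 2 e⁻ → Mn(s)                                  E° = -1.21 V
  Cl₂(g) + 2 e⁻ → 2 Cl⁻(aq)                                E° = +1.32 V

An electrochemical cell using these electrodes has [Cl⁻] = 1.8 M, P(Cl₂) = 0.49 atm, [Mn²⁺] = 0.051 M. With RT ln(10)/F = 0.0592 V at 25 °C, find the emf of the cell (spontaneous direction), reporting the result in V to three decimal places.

+2.544 V

Cl₂/Cl⁻ is the cathode (higher E°), Mn²⁺/Mn the anode: E°cell = +1.32 − (-1.21) = +2.53 V, n = 2.
Overall: Cl₂(g) + Mn(s) → 2 Cl⁻(aq) + Mn²⁺(aq)
Q = [Cl⁻]^2·[Mn²⁺] / (P(Cl₂)); log Q = -0.472.
E = E° − (0.0592/n) log Q = +2.53 − (0.0592/2)(-0.472) = +2.544 V.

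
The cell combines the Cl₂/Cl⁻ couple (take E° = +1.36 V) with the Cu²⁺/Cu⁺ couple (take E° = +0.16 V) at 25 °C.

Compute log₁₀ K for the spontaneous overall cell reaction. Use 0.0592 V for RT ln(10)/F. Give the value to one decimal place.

Cathode: Cl₂/Cl⁻; anode: Cu²⁺/Cu⁺. E°cell = +1.20 V, n = 2.
log K = nE°cell / 0.0592 = (2)(+1.20) / 0.0592 = 40.5.

40.5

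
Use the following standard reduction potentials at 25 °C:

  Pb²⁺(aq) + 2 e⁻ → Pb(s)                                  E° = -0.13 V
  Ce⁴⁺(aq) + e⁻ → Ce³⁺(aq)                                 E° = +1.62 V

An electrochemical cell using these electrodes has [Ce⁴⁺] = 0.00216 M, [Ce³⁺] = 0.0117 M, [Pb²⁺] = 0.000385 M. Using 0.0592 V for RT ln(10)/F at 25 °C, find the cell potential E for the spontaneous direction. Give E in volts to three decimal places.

+1.808 V

Ce⁴⁺/Ce³⁺ is the cathode (higher E°), Pb²⁺/Pb the anode: E°cell = +1.62 − (-0.13) = +1.75 V, n = 2.
Overall: 2 Ce⁴⁺(aq) + Pb(s) → 2 Ce³⁺(aq) + Pb²⁺(aq)
Q = [Ce³⁺]^2·[Pb²⁺] / ([Ce⁴⁺]^2); log Q = -1.947.
E = E° − (0.0592/n) log Q = +1.75 − (0.0592/2)(-1.947) = +1.808 V.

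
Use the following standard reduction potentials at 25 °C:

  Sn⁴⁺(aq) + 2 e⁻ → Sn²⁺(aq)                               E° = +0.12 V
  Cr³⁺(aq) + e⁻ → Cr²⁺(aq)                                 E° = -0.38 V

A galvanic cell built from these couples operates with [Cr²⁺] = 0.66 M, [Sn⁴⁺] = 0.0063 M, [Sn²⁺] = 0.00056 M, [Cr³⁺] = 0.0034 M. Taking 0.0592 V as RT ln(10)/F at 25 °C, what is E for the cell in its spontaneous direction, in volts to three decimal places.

+0.667 V

Sn⁴⁺/Sn²⁺ is the cathode (higher E°), Cr³⁺/Cr²⁺ the anode: E°cell = +0.12 − (-0.38) = +0.50 V, n = 2.
Overall: Sn⁴⁺(aq) + 2 Cr²⁺(aq) → Sn²⁺(aq) + 2 Cr³⁺(aq)
Q = [Sn²⁺]·[Cr³⁺]^2 / ([Sn⁴⁺]·[Cr²⁺]^2); log Q = -5.627.
E = E° − (0.0592/n) log Q = +0.50 − (0.0592/2)(-5.627) = +0.667 V.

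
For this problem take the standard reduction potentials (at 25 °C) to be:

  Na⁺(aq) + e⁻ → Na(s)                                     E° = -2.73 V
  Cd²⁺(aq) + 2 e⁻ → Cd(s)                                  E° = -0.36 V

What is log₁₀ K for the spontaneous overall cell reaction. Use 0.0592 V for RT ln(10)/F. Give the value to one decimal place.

Cathode: Cd²⁺/Cd; anode: Na⁺/Na. E°cell = +2.37 V, n = 2.
log K = nE°cell / 0.0592 = (2)(+2.37) / 0.0592 = 80.1.

80.1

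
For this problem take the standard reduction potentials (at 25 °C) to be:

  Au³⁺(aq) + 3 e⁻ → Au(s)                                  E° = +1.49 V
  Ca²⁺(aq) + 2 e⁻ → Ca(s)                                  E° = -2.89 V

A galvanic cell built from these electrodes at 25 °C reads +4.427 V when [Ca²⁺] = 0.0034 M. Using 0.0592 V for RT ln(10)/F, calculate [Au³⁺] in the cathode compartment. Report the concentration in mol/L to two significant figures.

Au³⁺/Au is the cathode, Ca²⁺/Ca the anode: E°cell = +4.38 V, n = 6.
Overall reaction: 2 Au³⁺(aq) + 3 Ca(s) → 2 Au(s) + 3 Ca²⁺(aq); Q = [Ca²⁺]^3/[Au³⁺]^2.
From E = E° − (0.0592/n) log Q: log Q = (E° − E)·n/0.0592 = (+4.38 − (+4.427))·6/0.0592 = -4.7635.
So 2·log[Au³⁺] = 3·log(0.0034) − log Q = -7.4056 − (-4.7635) = -2.6421; log[Au³⁺] = -2.6421 / 2 = -1.3211; [Au³⁺] = 10^(-1.3211) ≈ 0.048 M.

0.048 M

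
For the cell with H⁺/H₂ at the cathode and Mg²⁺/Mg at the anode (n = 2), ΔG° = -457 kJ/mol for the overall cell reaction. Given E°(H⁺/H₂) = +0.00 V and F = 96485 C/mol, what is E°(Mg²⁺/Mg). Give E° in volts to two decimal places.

E°cell = −ΔG°/(nF) = −(-457×10³)/((2)(96485)) = +2.368 V.
Since H⁺/H₂ is the cathode and Mg²⁺/Mg the anode, E°cell = E°(H⁺/H₂) − E°(Mg²⁺/Mg).
So E°(Mg²⁺/Mg) = E°(H⁺/H₂) − E°cell = (+0.00) − (+2.368) = -2.37 V.

-2.37 V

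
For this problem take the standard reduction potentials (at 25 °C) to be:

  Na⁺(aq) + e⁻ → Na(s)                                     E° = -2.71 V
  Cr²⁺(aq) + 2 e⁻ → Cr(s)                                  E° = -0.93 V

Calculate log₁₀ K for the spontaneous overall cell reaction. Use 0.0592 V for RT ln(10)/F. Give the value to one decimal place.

Cathode: Cr²⁺/Cr; anode: Na⁺/Na. E°cell = +1.78 V, n = 2.
log K = nE°cell / 0.0592 = (2)(+1.78) / 0.0592 = 60.1.

60.1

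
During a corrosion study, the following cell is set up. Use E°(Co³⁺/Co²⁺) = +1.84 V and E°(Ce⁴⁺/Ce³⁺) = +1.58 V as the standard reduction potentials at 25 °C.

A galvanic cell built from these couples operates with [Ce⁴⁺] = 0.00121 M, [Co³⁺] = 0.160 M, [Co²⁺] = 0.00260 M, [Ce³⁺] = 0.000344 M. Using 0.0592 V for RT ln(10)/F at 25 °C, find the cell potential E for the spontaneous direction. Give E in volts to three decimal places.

Co³⁺/Co²⁺ is the cathode (higher E°), Ce⁴⁺/Ce³⁺ the anode: E°cell = +1.84 − (+1.58) = +0.26 V, n = 1.
Overall: Co³⁺(aq) + Ce³⁺(aq) → Co²⁺(aq) + Ce⁴⁺(aq)
Q = [Co²⁺]·[Ce⁴⁺] / ([Co³⁺]·[Ce³⁺]); log Q = -1.243.
E = E° − (0.0592/n) log Q = +0.26 − (0.0592/1)(-1.243) = +0.334 V.

+0.334 V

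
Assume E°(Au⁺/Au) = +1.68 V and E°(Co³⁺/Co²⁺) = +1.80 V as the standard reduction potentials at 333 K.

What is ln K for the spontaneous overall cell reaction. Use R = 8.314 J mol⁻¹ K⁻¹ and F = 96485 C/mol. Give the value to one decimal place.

Cathode: Co³⁺/Co²⁺; anode: Au⁺/Au. E°cell = (+1.80) − (+1.68) = +0.12 V, with n = 1.
ΔG° = −nFE° = −RT ln K, so ln K = nFE°/(RT) = (1)(96485)(+0.12) / ((8.314)(333)) = 4.182.

4.2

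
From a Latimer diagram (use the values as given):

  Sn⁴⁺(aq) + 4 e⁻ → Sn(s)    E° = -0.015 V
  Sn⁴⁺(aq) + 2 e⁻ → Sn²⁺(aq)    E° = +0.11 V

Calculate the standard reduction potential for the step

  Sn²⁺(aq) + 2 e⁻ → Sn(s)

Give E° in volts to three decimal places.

-0.140 V

Sequential free energies add, so n₃E°₃ = n₁E°₁ + n₂E°₂.
With n₃ = 4, and the known step contributing 2×(+0.11) V, the unknown satisfies 2·E° = 4×(-0.015) − 2×(+0.11) = -0.280.
E° = -0.280 / 2 = -0.140 V.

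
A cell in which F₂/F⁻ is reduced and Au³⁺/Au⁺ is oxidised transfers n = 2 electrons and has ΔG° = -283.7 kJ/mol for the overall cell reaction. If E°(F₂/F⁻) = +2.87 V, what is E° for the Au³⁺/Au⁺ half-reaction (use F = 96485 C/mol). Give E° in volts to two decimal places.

+1.40 V

E°cell = −ΔG°/(nF) = −(-283.7×10³)/((2)(96485)) = +1.470 V.
Since F₂/F⁻ is the cathode and Au³⁺/Au⁺ the anode, E°cell = E°(F₂/F⁻) − E°(Au³⁺/Au⁺).
So E°(Au³⁺/Au⁺) = E°(F₂/F⁻) − E°cell = (+2.87) − (+1.470) = +1.40 V.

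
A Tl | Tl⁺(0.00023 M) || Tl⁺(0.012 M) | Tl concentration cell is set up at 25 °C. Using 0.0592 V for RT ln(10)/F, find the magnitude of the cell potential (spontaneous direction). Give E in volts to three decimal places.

For a concentration cell E°cell = 0. The 0.012 M side is the cathode (reduction is favoured where [Tl⁺] is higher).
With n = 1, E = −(0.0592/1) log([Tl⁺]ₐₙ/[Tl⁺]꜀ₐₜ) = −(0.0592/1) log(0.00023/0.012) = −(0.0592/1)(-1.717) = +0.102 V.

+0.102 V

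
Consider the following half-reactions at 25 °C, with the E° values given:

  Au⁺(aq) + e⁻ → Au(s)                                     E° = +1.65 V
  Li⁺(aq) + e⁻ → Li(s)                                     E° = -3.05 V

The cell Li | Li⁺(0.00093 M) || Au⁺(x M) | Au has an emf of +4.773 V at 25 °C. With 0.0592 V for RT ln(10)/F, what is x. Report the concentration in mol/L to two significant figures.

0.016 M

Au⁺/Au is the cathode, Li⁺/Li the anode: E°cell = +4.70 V, n = 1.
Overall reaction: Au⁺(aq) + Li(s) → Au(s) + Li⁺(aq); Q = [Li⁺]^1/[Au⁺]^1.
From E = E° − (0.0592/n) log Q: log Q = (E° − E)·n/0.0592 = (+4.70 − (+4.773))·1/0.0592 = -1.2331.
So 1·log[Au⁺] = 1·log(0.00093) − log Q = -3.0315 − (-1.2331) = -1.7984; [Au⁺] = 10^(-1.7984) ≈ 0.016 M.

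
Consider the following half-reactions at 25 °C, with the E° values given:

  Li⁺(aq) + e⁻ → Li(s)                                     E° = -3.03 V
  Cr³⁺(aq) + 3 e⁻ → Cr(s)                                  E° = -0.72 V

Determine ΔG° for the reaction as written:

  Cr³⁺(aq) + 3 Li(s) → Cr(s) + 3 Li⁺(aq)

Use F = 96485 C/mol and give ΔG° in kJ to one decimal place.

As written, Cr³⁺/Cr is reduced (cathode) and Li⁺/Li is oxidised (anode), so E°cell = (-0.72) − (-3.03) = +2.31 V.
Balancing electrons gives n = 3.
ΔG° = −nFE° = −(3)(96485)(+2.31) = -668,641 J = -668.6 kJ.

-668.6 kJ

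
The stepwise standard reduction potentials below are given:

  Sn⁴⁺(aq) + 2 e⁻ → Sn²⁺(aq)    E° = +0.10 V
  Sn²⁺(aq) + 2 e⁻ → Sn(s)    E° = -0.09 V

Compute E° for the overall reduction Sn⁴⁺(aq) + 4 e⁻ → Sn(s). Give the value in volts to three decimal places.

+0.005 V

Adding the free-energy changes (−nFE°) of the two steps gives −n₃FE°₃ = −n₁FE°₁ − n₂FE°₂.
E°₃ = (2×+0.10 + 2×-0.09) / 4 = (+0.020) / 4 = +0.005 V.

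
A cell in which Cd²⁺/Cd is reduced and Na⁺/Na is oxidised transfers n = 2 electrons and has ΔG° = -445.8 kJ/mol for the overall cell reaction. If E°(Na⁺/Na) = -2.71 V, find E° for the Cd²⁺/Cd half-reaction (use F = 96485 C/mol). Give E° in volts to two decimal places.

E°cell = −ΔG°/(nF) = −(-445.8×10³)/((2)(96485)) = +2.310 V.
Since Cd²⁺/Cd is the cathode and Na⁺/Na the anode, E°cell = E°(Cd²⁺/Cd) − E°(Na⁺/Na).
So E°(Cd²⁺/Cd) = E°cell + E°(Na⁺/Na) = +2.310 + (-2.71) = -0.40 V.

-0.40 V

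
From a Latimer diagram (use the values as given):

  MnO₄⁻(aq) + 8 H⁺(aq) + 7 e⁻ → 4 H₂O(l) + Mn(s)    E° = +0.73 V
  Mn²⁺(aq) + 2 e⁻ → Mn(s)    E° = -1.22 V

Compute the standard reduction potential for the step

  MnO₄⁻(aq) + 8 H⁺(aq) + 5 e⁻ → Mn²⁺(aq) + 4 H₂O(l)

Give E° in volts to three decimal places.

+1.510 V

Sequential free energies add, so n₃E°₃ = n₁E°₁ + n₂E°₂.
With n₃ = 7, and the known step contributing 2×(-1.22) V, the unknown satisfies 5·E° = 7×(+0.73) − 2×(-1.22) = +7.550.
E° = +7.550 / 5 = +1.510 V.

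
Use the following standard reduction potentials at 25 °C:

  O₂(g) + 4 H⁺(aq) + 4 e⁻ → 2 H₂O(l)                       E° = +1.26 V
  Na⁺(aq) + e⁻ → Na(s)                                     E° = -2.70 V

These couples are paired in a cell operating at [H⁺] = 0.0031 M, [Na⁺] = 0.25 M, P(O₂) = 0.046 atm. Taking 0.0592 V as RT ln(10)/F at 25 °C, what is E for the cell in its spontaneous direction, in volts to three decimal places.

O₂/H₂O is the cathode (higher E°), Na⁺/Na the anode: E°cell = +1.26 − (-2.70) = +3.96 V, n = 4.
Overall: O₂(g) + 4 H⁺(aq) + 4 Na(s) → 2 H₂O(l) + 4 Na⁺(aq)
Q = [Na⁺]^4 / (P(O₂)·[H⁺]^4); log Q = 8.964.
E = E° − (0.0592/n) log Q = +3.96 − (0.0592/4)(8.964) = +3.827 V.

+3.827 V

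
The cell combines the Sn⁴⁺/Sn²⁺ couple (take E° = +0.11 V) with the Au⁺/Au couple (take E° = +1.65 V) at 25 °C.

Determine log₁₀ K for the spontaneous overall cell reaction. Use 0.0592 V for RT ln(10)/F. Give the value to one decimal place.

Cathode: Au⁺/Au; anode: Sn⁴⁺/Sn²⁺. E°cell = +1.54 V, n = 2.
log K = nE°cell / 0.0592 = (2)(+1.54) / 0.0592 = 52.0.

52.0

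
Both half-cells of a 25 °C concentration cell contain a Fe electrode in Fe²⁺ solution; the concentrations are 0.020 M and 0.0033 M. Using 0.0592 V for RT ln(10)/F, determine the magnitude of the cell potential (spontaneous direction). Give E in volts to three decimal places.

For a concentration cell E°cell = 0. The 0.020 M side is the cathode (reduction is favoured where [Fe²⁺] is higher).
With n = 2, E = −(0.0592/2) log([Fe²⁺]ₐₙ/[Fe²⁺]꜀ₐₜ) = −(0.0592/2) log(0.0033/0.02) = −(0.0592/2)(-0.783) = +0.023 V.

+0.023 V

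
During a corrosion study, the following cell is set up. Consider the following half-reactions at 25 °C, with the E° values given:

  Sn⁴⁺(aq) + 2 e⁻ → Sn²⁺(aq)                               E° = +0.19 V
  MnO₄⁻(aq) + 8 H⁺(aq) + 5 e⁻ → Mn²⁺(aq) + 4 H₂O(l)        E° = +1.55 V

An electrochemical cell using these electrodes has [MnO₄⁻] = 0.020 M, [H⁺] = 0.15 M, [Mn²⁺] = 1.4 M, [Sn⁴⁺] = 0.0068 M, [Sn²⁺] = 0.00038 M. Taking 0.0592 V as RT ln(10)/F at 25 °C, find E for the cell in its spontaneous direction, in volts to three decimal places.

+1.223 V

MnO₄⁻/Mn²⁺ is the cathode (higher E°), Sn⁴⁺/Sn²⁺ the anode: E°cell = +1.55 − (+0.19) = +1.36 V, n = 10.
Overall: 2 MnO₄⁻(aq) + 16 H⁺(aq) + 5 Sn²⁺(aq) → 2 Mn²⁺(aq) + 8 H₂O(l) + 5 Sn⁴⁺(aq)
Q = [Mn²⁺]^2·[Sn⁴⁺]^5 / ([MnO₄⁻]^2·[H⁺]^16·[Sn²⁺]^5); log Q = 23.136.
E = E° − (0.0592/n) log Q = +1.36 − (0.0592/10)(23.136) = +1.223 V.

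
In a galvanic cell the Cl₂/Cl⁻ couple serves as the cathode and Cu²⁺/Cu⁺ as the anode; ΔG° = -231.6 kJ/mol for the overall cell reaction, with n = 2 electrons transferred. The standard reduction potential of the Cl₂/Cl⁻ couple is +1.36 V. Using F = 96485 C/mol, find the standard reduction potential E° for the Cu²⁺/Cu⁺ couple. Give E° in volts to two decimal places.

+0.16 V

E°cell = −ΔG°/(nF) = −(-231.6×10³)/((2)(96485)) = +1.200 V.
Since Cl₂/Cl⁻ is the cathode and Cu²⁺/Cu⁺ the anode, E°cell = E°(Cl₂/Cl⁻) − E°(Cu²⁺/Cu⁺).
So E°(Cu²⁺/Cu⁺) = E°(Cl₂/Cl⁻) − E°cell = (+1.36) − (+1.200) = +0.16 V.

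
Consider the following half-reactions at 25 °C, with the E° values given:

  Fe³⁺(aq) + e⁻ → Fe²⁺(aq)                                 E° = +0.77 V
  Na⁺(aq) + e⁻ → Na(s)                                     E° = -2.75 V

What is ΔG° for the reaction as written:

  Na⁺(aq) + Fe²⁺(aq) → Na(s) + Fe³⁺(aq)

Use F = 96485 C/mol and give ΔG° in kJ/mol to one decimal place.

+339.6 kJ/mol

As written, Na⁺/Na is reduced (cathode) and Fe³⁺/Fe²⁺ is oxidised (anode), so E°cell = (-2.75) − (+0.77) = -3.52 V.
Balancing electrons gives n = 1.
ΔG° = −nFE° = −(1)(96485)(-3.52) = 339,627 J = +339.6 kJ/mol.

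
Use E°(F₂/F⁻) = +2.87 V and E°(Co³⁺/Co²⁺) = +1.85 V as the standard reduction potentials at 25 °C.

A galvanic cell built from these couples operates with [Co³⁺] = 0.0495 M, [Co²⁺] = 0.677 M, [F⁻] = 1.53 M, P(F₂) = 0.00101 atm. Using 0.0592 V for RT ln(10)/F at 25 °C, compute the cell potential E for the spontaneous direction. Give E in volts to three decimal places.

F₂/F⁻ is the cathode (higher E°), Co³⁺/Co²⁺ the anode: E°cell = +2.87 − (+1.85) = +1.02 V, n = 2.
Overall: F₂(g) + 2 Co²⁺(aq) → 2 F⁻(aq) + 2 Co³⁺(aq)
Q = [F⁻]^2·[Co³⁺]^2 / (P(F₂)·[Co²⁺]^2); log Q = 1.093.
E = E° − (0.0592/n) log Q = +1.02 − (0.0592/2)(1.093) = +0.988 V.

+0.988 V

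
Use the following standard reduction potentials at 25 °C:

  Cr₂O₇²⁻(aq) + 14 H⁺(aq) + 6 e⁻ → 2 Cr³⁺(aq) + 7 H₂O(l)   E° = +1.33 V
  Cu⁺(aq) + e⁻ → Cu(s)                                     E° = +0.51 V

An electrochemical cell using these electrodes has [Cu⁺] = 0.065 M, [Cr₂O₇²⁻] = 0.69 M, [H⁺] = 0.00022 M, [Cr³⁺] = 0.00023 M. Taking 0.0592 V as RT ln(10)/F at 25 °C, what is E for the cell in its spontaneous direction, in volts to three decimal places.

Cr₂O₇²⁻/Cr³⁺ is the cathode (higher E°), Cu⁺/Cu the anode: E°cell = +1.33 − (+0.51) = +0.82 V, n = 6.
Overall: Cr₂O₇²⁻(aq) + 14 H⁺(aq) + 6 Cu(s) → 2 Cr³⁺(aq) + 7 H₂O(l) + 6 Cu⁺(aq)
Q = [Cr³⁺]^2·[Cu⁺]^6 / ([Cr₂O₇²⁻]·[H⁺]^14); log Q = 36.968.
E = E° − (0.0592/n) log Q = +0.82 − (0.0592/6)(36.968) = +0.455 V.

+0.455 V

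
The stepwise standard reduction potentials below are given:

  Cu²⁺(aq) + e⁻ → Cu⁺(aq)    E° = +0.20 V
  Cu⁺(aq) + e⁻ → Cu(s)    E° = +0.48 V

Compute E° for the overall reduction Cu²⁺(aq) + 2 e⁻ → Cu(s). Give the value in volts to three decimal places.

Standard free energies of sequential steps add: ΔG°₃ = ΔG°₁ + ΔG°₂, so n₃E°₃ = n₁E°₁ + n₂E°₂.
E°₃ = (1×+0.20 + 1×+0.48) / 2 = (+0.680) / 2 = +0.340 V.

+0.340 V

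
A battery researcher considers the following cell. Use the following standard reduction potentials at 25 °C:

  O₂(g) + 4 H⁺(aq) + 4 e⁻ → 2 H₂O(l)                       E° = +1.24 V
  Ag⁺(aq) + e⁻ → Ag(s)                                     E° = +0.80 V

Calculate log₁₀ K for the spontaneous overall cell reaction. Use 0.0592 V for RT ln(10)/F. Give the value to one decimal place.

29.7

Cathode: O₂/H₂O; anode: Ag⁺/Ag. E°cell = +0.44 V, n = 4.
log K = nE°cell / 0.0592 = (4)(+0.44) / 0.0592 = 29.7.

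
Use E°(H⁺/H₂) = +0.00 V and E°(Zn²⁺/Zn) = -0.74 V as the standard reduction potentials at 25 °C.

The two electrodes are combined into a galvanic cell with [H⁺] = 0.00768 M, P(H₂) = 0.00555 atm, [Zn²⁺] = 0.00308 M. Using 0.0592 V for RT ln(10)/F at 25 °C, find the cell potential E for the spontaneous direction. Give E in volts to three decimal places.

H⁺/H₂ is the cathode (higher E°), Zn²⁺/Zn the anode: E°cell = +0.00 − (-0.74) = +0.74 V, n = 2.
Overall: 2 H⁺(aq) + Zn(s) → H₂(g) + Zn²⁺(aq)
Q = P(H₂)·[Zn²⁺] / ([H⁺]^2); log Q = -0.538.
E = E° − (0.0592/n) log Q = +0.74 − (0.0592/2)(-0.538) = +0.756 V.

+0.756 V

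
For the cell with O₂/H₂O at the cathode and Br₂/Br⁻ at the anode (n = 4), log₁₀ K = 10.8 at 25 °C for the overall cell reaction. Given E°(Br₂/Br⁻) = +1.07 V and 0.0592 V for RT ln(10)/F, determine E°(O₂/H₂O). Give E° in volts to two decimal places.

E°cell = (0.0592/n)·log K = (0.0592/4)(10.8) = +0.160 V.
Since O₂/H₂O is the cathode and Br₂/Br⁻ the anode, E°cell = E°(O₂/H₂O) − E°(Br₂/Br⁻).
So E°(O₂/H₂O) = E°cell + E°(Br₂/Br⁻) = +0.160 + (+1.07) = +1.23 V.

+1.23 V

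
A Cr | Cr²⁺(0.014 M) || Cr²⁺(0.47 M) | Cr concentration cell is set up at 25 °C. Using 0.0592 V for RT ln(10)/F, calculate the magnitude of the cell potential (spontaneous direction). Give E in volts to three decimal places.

For a concentration cell E°cell = 0. The 0.47 M side is the cathode (reduction is favoured where [Cr²⁺] is higher).
With n = 2, E = −(0.0592/2) log([Cr²⁺]ₐₙ/[Cr²⁺]꜀ₐₜ) = −(0.0592/2) log(0.014/0.47) = −(0.0592/2)(-1.526) = +0.045 V.

+0.045 V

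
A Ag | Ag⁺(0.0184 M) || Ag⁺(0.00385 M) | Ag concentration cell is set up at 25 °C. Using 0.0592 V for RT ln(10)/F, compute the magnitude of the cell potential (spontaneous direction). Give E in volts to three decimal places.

For a concentration cell E°cell = 0. The 0.0184 M side is the cathode (reduction is favoured where [Ag⁺] is higher).
With n = 1, E = −(0.0592/1) log([Ag⁺]ₐₙ/[Ag⁺]꜀ₐₜ) = −(0.0592/1) log(0.00385/0.0184) = −(0.0592/1)(-0.679) = +0.040 V.

+0.040 V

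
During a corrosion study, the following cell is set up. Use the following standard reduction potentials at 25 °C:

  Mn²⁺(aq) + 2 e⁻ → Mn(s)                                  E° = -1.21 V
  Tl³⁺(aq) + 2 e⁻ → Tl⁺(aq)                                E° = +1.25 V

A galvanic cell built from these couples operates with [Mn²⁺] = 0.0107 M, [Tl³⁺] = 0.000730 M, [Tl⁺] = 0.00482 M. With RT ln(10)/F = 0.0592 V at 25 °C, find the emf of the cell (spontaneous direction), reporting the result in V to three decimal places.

Tl³⁺/Tl⁺ is the cathode (higher E°), Mn²⁺/Mn the anode: E°cell = +1.25 − (-1.21) = +2.46 V, n = 2.
Overall: Tl³⁺(aq) + Mn(s) → Tl⁺(aq) + Mn²⁺(aq)
Q = [Tl⁺]·[Mn²⁺] / ([Tl³⁺]); log Q = -1.151.
E = E° − (0.0592/n) log Q = +2.46 − (0.0592/2)(-1.151) = +2.494 V.

+2.494 V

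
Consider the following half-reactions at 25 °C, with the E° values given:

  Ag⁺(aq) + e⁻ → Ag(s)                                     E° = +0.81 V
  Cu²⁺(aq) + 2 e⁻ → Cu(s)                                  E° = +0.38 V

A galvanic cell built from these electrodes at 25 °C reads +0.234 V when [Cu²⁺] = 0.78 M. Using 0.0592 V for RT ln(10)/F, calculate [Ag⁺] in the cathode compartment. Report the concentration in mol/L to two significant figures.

Ag⁺/Ag is the cathode, Cu²⁺/Cu the anode: E°cell = +0.43 V, n = 2.
Overall reaction: 2 Ag⁺(aq) + Cu(s) → 2 Ag(s) + Cu²⁺(aq); Q = [Cu²⁺]^1/[Ag⁺]^2.
From E = E° − (0.0592/n) log Q: log Q = (E° − E)·n/0.0592 = (+0.43 − (+0.234))·2/0.0592 = 6.6216.
So 2·log[Ag⁺] = 1·log(0.78) − log Q = -0.1079 − (6.6216) = -6.7295; log[Ag⁺] = -6.7295 / 2 = -3.3647; [Ag⁺] = 10^(-3.3647) ≈ 0.00043 M.

0.00043 M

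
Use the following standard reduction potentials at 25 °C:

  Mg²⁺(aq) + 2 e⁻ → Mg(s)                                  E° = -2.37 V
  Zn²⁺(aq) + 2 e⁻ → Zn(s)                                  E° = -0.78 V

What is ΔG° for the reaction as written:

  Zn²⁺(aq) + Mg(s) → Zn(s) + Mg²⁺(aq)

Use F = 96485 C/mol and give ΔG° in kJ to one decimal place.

-306.8 kJ

As written, Zn²⁺/Zn is reduced (cathode) and Mg²⁺/Mg is oxidised (anode), so E°cell = (-0.78) − (-2.37) = +1.59 V.
Balancing electrons gives n = 2.
ΔG° = −nFE° = −(2)(96485)(+1.59) = -306,822 J = -306.8 kJ.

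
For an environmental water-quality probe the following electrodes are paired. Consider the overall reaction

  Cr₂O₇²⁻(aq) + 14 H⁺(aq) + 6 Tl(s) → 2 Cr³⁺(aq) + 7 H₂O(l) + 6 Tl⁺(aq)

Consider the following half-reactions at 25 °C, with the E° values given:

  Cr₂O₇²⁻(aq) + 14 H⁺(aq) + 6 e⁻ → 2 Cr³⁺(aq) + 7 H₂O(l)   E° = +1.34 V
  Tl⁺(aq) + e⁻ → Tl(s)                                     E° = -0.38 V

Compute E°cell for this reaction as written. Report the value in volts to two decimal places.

+1.72 V

The Cr₂O₇²⁻/Cr³⁺ couple has the higher reduction potential, so it is the cathode; Tl⁺/Tl is oxidised at the anode.
E°cell = E°(cathode) − E°(anode) = (+1.34) − (-0.38) = +1.72 V.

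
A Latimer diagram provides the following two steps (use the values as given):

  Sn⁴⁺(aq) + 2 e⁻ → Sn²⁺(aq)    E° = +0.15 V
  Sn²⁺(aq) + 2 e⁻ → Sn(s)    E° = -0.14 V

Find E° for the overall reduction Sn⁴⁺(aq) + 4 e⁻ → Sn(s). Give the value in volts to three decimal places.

Standard free energies of sequential steps add: ΔG°₃ = ΔG°₁ + ΔG°₂, so n₃E°₃ = n₁E°₁ + n₂E°₂.
E°₃ = (2×+0.15 + 2×-0.14) / 4 = (+0.020) / 4 = +0.005 V.

+0.005 V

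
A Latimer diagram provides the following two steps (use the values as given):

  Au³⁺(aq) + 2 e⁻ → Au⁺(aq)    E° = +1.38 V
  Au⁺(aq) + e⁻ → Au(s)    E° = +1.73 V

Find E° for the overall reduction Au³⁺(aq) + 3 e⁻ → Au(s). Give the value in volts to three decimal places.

+1.497 V

Adding the free-energy changes (−nFE°) of the two steps gives −n₃FE°₃ = −n₁FE°₁ − n₂FE°₂.
E°₃ = (2×+1.38 + 1×+1.73) / 3 = (+4.490) / 3 = +1.497 V.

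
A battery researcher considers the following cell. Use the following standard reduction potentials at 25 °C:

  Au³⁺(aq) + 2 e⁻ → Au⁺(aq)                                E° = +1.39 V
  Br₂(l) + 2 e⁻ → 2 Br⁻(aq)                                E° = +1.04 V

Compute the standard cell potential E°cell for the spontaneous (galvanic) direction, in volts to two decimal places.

+0.35 V

The Au³⁺/Au⁺ couple has the higher reduction potential, so it is the cathode; Br₂/Br⁻ is oxidised at the anode.
E°cell = E°(cathode) − E°(anode) = (+1.39) − (+1.04) = +0.35 V.
Since E°cell > 0, the reaction is spontaneous under standard conditions.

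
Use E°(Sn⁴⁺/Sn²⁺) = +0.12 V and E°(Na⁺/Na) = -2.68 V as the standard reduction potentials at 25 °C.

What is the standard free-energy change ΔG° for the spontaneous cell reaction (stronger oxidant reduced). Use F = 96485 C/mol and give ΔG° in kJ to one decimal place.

Sn⁴⁺/Sn²⁺ (E° = +0.12 V) is the cathode; Na⁺/Na (E° = -2.68 V) is the anode, so E°cell = +2.80 V.
Balancing electrons gives n = 2 (lcm of 2 and 1).
ΔG° = −nFE° = −(2)(96485)(+2.80) = -540,316 J = -540.3 kJ.

-540.3 kJ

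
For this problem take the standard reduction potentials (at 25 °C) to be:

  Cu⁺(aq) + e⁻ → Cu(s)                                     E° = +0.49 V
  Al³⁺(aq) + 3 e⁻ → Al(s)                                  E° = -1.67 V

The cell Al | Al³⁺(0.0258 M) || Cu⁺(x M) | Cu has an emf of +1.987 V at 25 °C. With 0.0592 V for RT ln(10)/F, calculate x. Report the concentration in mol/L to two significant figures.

0.00035 M

Cu⁺/Cu is the cathode, Al³⁺/Al the anode: E°cell = +2.16 V, n = 3.
Overall reaction: 3 Cu⁺(aq) + Al(s) → 3 Cu(s) + Al³⁺(aq); Q = [Al³⁺]^1/[Cu⁺]^3.
From E = E° − (0.0592/n) log Q: log Q = (E° − E)·n/0.0592 = (+2.16 − (+1.987))·3/0.0592 = 8.7669.
So 3·log[Cu⁺] = 1·log(0.0258) − log Q = -1.5884 − (8.7669) = -10.3553; log[Cu⁺] = -10.3553 / 3 = -3.4518; [Cu⁺] = 10^(-3.4518) ≈ 0.00035 M.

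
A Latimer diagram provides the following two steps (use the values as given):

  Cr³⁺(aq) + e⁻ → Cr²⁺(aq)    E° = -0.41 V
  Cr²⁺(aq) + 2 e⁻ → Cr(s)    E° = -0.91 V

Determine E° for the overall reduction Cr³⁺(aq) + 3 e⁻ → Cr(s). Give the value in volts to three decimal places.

-0.743 V

Adding the free-energy changes (−nFE°) of the two steps gives −n₃FE°₃ = −n₁FE°₁ − n₂FE°₂.
E°₃ = (1×-0.41 + 2×-0.91) / 3 = (-2.230) / 3 = -0.743 V.
E° values themselves are not directly additive — weighting by electron count is essential.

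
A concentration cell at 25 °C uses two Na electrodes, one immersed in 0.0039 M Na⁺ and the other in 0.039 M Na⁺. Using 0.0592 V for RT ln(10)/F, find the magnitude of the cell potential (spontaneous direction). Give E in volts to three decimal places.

For a concentration cell E°cell = 0. The 0.039 M side is the cathode (reduction is favoured where [Na⁺] is higher).
With n = 1, E = −(0.0592/1) log([Na⁺]ₐₙ/[Na⁺]꜀ₐₜ) = −(0.0592/1) log(0.0039/0.039) = −(0.0592/1)(-1.000) = +0.059 V.

+0.059 V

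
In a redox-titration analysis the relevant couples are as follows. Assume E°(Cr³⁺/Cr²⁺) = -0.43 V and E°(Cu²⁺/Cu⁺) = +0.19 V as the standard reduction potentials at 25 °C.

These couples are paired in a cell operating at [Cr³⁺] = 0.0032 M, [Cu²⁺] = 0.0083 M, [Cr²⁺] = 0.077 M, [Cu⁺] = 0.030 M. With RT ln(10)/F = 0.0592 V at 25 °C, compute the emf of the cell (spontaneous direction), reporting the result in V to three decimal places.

+0.669 V

Cu²⁺/Cu⁺ is the cathode (higher E°), Cr³⁺/Cr²⁺ the anode: E°cell = +0.19 − (-0.43) = +0.62 V, n = 1.
Overall: Cu²⁺(aq) + Cr²⁺(aq) → Cu⁺(aq) + Cr³⁺(aq)
Q = [Cu⁺]·[Cr³⁺] / ([Cu²⁺]·[Cr²⁺]); log Q = -0.823.
E = E° − (0.0592/n) log Q = +0.62 − (0.0592/1)(-0.823) = +0.669 V.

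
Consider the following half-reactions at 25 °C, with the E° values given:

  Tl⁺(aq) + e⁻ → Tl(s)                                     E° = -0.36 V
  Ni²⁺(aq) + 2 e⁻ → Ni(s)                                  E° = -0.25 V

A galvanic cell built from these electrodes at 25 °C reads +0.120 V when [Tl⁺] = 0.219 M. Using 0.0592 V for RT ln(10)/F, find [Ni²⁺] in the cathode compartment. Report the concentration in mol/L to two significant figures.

Ni²⁺/Ni is the cathode, Tl⁺/Tl the anode: E°cell = +0.11 V, n = 2.
Overall reaction: Ni²⁺(aq) + 2 Tl(s) → Ni(s) + 2 Tl⁺(aq); Q = [Tl⁺]^2/[Ni²⁺]^1.
From E = E° − (0.0592/n) log Q: log Q = (E° − E)·n/0.0592 = (+0.11 − (+0.120))·2/0.0592 = -0.3378.
So 1·log[Ni²⁺] = 2·log(0.219) − log Q = -1.3191 − (-0.3378) = -0.9813; [Ni²⁺] = 10^(-0.9813) ≈ 0.10 M.

0.10 M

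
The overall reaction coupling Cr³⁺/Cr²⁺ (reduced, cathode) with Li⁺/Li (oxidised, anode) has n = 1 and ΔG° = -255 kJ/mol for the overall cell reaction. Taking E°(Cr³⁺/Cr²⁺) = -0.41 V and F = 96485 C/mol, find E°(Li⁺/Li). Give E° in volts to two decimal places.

-3.05 V

E°cell = −ΔG°/(nF) = −(-255×10³)/((1)(96485)) = +2.643 V.
Since Cr³⁺/Cr²⁺ is the cathode and Li⁺/Li the anode, E°cell = E°(Cr³⁺/Cr²⁺) − E°(Li⁺/Li).
So E°(Li⁺/Li) = E°(Cr³⁺/Cr²⁺) − E°cell = (-0.41) − (+2.643) = -3.05 V.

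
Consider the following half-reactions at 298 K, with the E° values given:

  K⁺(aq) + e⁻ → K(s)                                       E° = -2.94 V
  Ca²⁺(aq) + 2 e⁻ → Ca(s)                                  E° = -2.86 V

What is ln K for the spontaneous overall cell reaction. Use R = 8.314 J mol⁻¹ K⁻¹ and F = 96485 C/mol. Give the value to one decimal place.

Cathode: Ca²⁺/Ca; anode: K⁺/K. E°cell = (-2.86) − (-2.94) = +0.08 V, with n = 2.
ΔG° = −nFE° = −RT ln K, so ln K = nFE°/(RT) = (2)(96485)(+0.08) / ((8.314)(298)) = 6.231.

6.2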